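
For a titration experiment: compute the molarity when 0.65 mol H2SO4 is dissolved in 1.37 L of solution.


M = n/V = 0.65/1.37 = 0.474 mol/L

0.474 M


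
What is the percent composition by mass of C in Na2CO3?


M(Na2CO3) = 2×22.99 + 1×12.01 + 3×16.0 = 105.99 g/mol
Mass of C = 1 × 12.01 = 12.01 g/mol
% C = 12.01/105.99 × 100 = 11.33%

11.33%


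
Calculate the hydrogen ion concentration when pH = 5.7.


[H+] = 10^(-pH) = 10^(-5.7)
= 2.0×10^-6 M

2.0×10^-6 M


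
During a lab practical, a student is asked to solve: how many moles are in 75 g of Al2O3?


M(Al2O3) = 101.96 g/mol
n = mass/M = 75/101.96 = 0.7356 mol

0.7356 mol


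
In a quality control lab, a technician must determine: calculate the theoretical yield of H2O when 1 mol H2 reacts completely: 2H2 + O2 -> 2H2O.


Mole ratio H2O:H2 = 2:2
n(H2O) = 1 × 2/2 = 1.000 mol
mass = 1.000 × 18.02 = 18.02 g

18.02 g


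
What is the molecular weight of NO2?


M(NO2) = 1×14.01 + 2×16.0
= 14.01 + 32.0
= 46.01 g/mol

46.01 g/mol


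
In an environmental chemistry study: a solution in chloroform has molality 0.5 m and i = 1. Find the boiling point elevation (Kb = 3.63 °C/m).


ΔTb = Kb × m × i
= 3.63 × 0.5 × 1
= 1.815 °C

1.815 °C


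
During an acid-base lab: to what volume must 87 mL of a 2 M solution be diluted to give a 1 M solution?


C1V1 = C2V2
2 × 87 = 1 × V2
V2 = 174/1 = 174.0 mL

174.0 mL


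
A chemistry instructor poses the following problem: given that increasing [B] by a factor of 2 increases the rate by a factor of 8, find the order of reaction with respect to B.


rate ∝ [B]^n
2^n = 8 → n = 3
Order in B: 3

3


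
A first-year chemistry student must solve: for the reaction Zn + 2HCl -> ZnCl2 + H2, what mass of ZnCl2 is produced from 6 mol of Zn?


Mole ratio ZnCl2:Zn = 1:1
n(ZnCl2) = 6 × 1/1 = 6.000 mol
mass = 6.000 × 136.28 = 817.68 g

817.68 g


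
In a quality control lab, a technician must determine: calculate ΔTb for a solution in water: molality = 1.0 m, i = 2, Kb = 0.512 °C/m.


ΔTb = Kb × m × i
= 0.512 × 1.0 × 2
= 1.024 °C

1.024 °C


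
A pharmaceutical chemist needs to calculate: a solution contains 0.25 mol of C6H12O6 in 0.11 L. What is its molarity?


M = n/V = 0.25/0.11 = 2.273 mol/L

2.273 M


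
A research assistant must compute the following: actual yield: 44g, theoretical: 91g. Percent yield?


% yield = actual/theoretical × 100
= 44/91 × 100
= 48.35%

48.35%


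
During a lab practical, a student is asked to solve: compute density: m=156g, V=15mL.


ρ = mass/volume
= 156/15
= 10.4 g/mL

10.4 g/mL


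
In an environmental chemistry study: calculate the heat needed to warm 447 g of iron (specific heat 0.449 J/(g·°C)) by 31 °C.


q = mcΔT = 447 × 0.449 × 31
= 6221.79 J

6221.79 J


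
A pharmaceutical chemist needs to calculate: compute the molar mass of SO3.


M(SO3) = 1×32.07 + 3×16.0
= 32.07 + 48.0
= 80.07 g/mol

80.07 g/mol


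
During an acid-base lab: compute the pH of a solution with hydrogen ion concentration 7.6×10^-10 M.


pH = -log10([H+]) = -log10(7.6×10^-10)
= 10 - log10(7.6)
= 10 - 0.88
= 9.12

9.12


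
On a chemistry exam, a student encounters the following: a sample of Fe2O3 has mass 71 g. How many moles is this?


M(Fe2O3) = 159.7 g/mol
n = mass/M = 71/159.7 = 0.4446 mol

0.4446 mol


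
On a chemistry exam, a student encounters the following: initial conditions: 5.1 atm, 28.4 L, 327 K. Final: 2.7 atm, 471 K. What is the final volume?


P1V1/T1 = P2V2/T2
V2 = P1V1T2/(T1P2)
= 5.1×28.4×471/(327×2.7)
= 77.268 L

77.268 L


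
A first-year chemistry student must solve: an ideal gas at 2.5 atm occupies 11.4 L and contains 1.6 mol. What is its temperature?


PV = nRT  (R = 0.08206 L·atm/(mol·K))
T = PV/(nR) = 2.5×11.4/(1.6×0.08206)
= 28.50/0.131296
= 217.07 K

217.07 K


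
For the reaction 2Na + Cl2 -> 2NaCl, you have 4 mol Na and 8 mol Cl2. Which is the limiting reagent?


Mole ratio available / coefficient:
  Na: 4/2 = 2.000
  Cl2: 8/1 = 8.000
Smaller ratio is limiting.

Na


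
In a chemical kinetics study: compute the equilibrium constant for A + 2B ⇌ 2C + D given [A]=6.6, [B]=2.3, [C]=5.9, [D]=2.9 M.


Kc = [C]^2[D]/([A][B]^2)
= (5.9^2 × 2.9^1)/(6.6^1 × 2.3^2)
= 100.949/34.914
= 2.891

2.891


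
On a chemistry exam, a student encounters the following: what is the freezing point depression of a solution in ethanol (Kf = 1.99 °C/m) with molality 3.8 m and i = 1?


ΔTf = Kf × m × i
= 1.99 × 3.8 × 1
= 7.562 °C

7.562 °C


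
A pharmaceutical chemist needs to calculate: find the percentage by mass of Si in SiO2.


M(SiO2) = 1×28.09 + 2×16.0 = 60.09 g/mol
Mass of Si = 1 × 28.09 = 28.09 g/mol
% Si = 28.09/60.09 × 100 = 46.75%

46.75%


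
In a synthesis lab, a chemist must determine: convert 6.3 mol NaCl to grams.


M(NaCl) = 58.44 g/mol
mass = n × M = 6.3 × 58.44 = 368.17 g

368.17 g


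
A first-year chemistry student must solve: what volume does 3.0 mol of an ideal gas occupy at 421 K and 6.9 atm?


PV = nRT  (R = 0.08206 L·atm/(mol·K))
V = nRT/P = 3.0×0.08206×421/6.9
= 15.021 L

15.021 L


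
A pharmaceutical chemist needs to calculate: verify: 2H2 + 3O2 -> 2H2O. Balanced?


Equation: 2H2 + 3O2 -> 2H2O
Check atoms: H: 4=4, O: 6≠2
Not balanced

No, not balanced


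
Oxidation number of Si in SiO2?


x + 2(-2) = 0, so x = +4
Oxidation number: +4

+4


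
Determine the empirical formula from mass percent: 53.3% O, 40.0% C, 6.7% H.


Assume 100 g sample. Moles of each element:
  O: 53.3/16.0 = 3.331 mol
  C: 40.0/12.01 = 3.331 mol
  H: 6.7/1.008 = 6.647 mol
Divide by smallest (3.331):
  O: 3.331/3.331 = 1.0
  C: 3.331/3.331 = 1.0
  H: 6.647/3.331 = 2.0
Empirical formula: CH2O

CH2O


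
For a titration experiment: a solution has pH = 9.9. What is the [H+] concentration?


[H+] = 10^(-pH) = 10^(-9.9)
= 1.26×10^-10 M

1.26×10^-10 M


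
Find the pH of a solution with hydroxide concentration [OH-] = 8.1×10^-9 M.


pOH = -log10([OH-]) = -log10(8.1×10^-9)
= 9 - log10(8.1) = 8.09
pH = 14 - pOH = 14 - 8.09 = 5.91

5.91


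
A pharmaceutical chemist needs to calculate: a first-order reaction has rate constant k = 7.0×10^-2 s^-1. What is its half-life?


t½ = ln2/k = 0.693147/(7.0×10^-2 s^-1)
= 9.902 s

9.902 s


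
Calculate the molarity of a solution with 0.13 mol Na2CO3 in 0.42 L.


M = n/V = 0.13/0.42 = 0.310 mol/L

0.310 M


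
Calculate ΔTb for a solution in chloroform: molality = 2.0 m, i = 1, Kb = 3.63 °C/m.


ΔTb = Kb × m × i
= 3.63 × 2.0 × 1
= 7.26 °C

7.26 °C


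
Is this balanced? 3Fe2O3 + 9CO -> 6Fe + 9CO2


Equation: 3Fe2O3 + 9CO -> 6Fe + 9CO2
Check atoms: C: 9=9, Fe: 6=6, O: 18=18
Balanced

Yes, balanced


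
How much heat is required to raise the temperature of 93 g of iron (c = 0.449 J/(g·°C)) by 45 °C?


q = mcΔT = 93 × 0.449 × 45
= 1879.07 J

1879.07 J


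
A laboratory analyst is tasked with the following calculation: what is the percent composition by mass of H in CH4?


M(CH4) = 1×12.01 + 4×1.008 = 16.042 g/mol
Mass of H = 4 × 1.008 = 4.032 g/mol
% H = 4.032/16.042 × 100 = 25.13%

25.13%


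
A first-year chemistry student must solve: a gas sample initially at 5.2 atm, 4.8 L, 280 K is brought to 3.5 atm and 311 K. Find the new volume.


P1V1/T1 = P2V2/T2
V2 = P1V1T2/(T1P2)
= 5.2×4.8×311/(280×3.5)
= 7.921 L

7.921 L


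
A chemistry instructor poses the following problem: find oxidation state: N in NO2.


x + 2(-2) = 0, so x = +4
Oxidation number: +4

+4


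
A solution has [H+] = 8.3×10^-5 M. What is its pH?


pH = -log10([H+]) = -log10(8.3×10^-5)
= 5 - log10(8.3)
= 5 - 0.92
= 4.08

4.08


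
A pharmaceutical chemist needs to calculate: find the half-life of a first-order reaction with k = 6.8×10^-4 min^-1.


t½ = ln2/k = 0.693147/(6.8×10^-4 min^-1)
= 1019 min

1019 min


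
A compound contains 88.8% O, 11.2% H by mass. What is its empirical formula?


Assume 100 g sample. Moles of each element:
  O: 88.8/16.0 = 5.55 mol
  H: 11.2/1.008 = 11.111 mol
Divide by smallest (5.55):
  O: 5.55/5.55 = 1.0
  H: 11.111/5.55 = 2.0
Empirical formula: H2O

H2O


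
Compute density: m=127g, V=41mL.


ρ = mass/volume
= 127/41
= 3.098 g/mL

3.098 g/mL


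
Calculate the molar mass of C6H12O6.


M(C6H12O6) = 6×12.01 + 12×1.008 + 6×16.0
= 72.06 + 12.1 + 96.0
= 180.16 g/mol

180.16 g/mol


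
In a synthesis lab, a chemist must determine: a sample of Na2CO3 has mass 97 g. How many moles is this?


M(Na2CO3) = 105.99 g/mol
n = mass/M = 97/105.99 = 0.9152 mol

0.9152 mol


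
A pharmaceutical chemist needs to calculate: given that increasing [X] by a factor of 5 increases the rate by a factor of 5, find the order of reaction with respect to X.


rate ∝ [X]^n
5^n = 5 → n = 1
Order in X: 1

1


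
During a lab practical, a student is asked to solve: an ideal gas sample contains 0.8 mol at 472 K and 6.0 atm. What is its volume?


PV = nRT  (R = 0.08206 L·atm/(mol·K))
V = nRT/P = 0.8×0.08206×472/6.0
= 5.164 L

5.164 L


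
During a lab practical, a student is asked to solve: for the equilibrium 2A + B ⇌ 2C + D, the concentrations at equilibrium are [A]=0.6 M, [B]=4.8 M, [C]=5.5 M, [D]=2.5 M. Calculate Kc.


Kc = [C]^2[D]/([A]^2[B])
= (5.5^2 × 2.5^1)/(0.6^2 × 4.8^1)
= 75.625/1.728
= 43.76

43.76


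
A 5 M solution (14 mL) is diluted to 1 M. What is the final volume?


C1V1 = C2V2
5 × 14 = 1 × V2
V2 = 70/1 = 70.0 mL

70.0 mL


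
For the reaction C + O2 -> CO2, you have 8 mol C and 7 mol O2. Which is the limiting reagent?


Mole ratio available / coefficient:
  C: 8/1 = 8.000
  O2: 7/1 = 7.000
Smaller ratio is limiting.

O2


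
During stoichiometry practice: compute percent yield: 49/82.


% yield = actual/theoretical × 100
= 49/82 × 100
= 59.76%

59.76%


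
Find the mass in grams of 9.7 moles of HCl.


M(HCl) = 36.46 g/mol
mass = n × M = 9.7 × 36.46 = 353.66 g

353.66 g


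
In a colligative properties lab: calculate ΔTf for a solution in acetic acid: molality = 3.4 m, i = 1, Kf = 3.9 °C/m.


ΔTf = Kf × m × i
= 3.9 × 3.4 × 1
= 13.26 °C

13.26 °C


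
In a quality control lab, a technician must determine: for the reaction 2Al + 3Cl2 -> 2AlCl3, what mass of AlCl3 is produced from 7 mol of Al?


Mole ratio AlCl3:Al = 2:2
n(AlCl3) = 7 × 2/2 = 7.000 mol
mass = 7.000 × 133.33 = 933.31 g

933.31 g


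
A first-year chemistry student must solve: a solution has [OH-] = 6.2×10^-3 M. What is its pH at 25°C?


pOH = -log10([OH-]) = -log10(6.2×10^-3)
= 3 - log10(6.2) = 2.21
pH = 14 - pOH = 14 - 2.21 = 11.79

11.79


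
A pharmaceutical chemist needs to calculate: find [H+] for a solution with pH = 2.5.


[H+] = 10^(-pH) = 10^(-2.5)
= 3.16×10^-3 M

3.16×10^-3 M


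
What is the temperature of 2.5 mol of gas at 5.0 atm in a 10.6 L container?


PV = nRT  (R = 0.08206 L·atm/(mol·K))
T = PV/(nR) = 5.0×10.6/(2.5×0.08206)
= 53.00/0.205150
= 258.35 K

258.35 K


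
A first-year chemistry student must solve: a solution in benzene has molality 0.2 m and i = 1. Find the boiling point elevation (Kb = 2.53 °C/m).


ΔTb = Kb × m × i
= 2.53 × 0.2 × 1
= 0.506 °C

0.506 °C


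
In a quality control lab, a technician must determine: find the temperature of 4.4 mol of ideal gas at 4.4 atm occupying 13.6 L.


PV = nRT  (R = 0.08206 L·atm/(mol·K))
T = PV/(nR) = 4.4×13.6/(4.4×0.08206)
= 59.84/0.361064
= 165.73 K

165.73 K


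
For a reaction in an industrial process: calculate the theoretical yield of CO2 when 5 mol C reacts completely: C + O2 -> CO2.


Mole ratio CO2:C = 1:1
n(CO2) = 5 × 1/1 = 5.000 mol
mass = 5.000 × 44.01 = 220.05 g

220.05 g


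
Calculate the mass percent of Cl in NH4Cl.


M(NH4Cl) = 1×14.01 + 4×1.008 + 1×35.45 = 53.492 g/mol
Mass of Cl = 1 × 35.45 = 35.45 g/mol
% Cl = 35.45/53.492 × 100 = 66.27%

66.27%


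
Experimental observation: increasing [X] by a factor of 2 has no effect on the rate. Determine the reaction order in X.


rate ∝ [X]^n
rate ∝ [X]^0
Order in X: 0

0


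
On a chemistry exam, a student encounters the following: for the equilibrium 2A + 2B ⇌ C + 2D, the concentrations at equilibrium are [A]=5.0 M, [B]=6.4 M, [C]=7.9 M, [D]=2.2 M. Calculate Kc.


Kc = [C][D]^2/([A]^2[B]^2)
= (7.9^1 × 2.2^2)/(5.0^2 × 6.4^2)
= 38.236/1024
= 0.03734

0.03734


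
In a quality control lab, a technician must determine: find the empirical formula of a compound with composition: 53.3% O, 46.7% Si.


Assume 100 g sample. Moles of each element:
  O: 53.3/16.0 = 3.331 mol
  Si: 46.7/28.09 = 1.663 mol
Divide by smallest (1.663):
  O: 3.331/1.663 = 2.0
  Si: 1.663/1.663 = 1.0
Empirical formula: SiO2

SiO2


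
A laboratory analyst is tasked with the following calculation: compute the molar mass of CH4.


M(CH4) = 1×12.01 + 4×1.008
= 12.01 + 4.03
= 16.04 g/mol

16.04 g/mol


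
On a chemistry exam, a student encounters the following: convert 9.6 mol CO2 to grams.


M(CO2) = 44.01 g/mol
mass = n × M = 9.6 × 44.01 = 422.50 g

422.50 g


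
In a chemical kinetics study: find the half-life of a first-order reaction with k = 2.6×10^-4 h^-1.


t½ = ln2/k = 0.693147/(2.6×10^-4 h^-1)
= 2666 h

2666 h


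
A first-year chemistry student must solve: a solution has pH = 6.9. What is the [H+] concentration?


[H+] = 10^(-pH) = 10^(-6.9)
= 1.26×10^-7 M

1.26×10^-7 M


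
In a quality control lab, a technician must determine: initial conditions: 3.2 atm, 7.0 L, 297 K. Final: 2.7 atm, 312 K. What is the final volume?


P1V1/T1 = P2V2/T2
V2 = P1V1T2/(T1P2)
= 3.2×7.0×312/(297×2.7)
= 8.715 L

8.715 L


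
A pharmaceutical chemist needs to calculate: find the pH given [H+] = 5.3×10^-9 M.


pH = -log10([H+]) = -log10(5.3×10^-9)
= 9 - log10(5.3)
= 9 - 0.72
= 8.28

8.28


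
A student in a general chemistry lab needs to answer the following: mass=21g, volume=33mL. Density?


ρ = mass/volume
= 21/33
= 0.636 g/mL

0.636 g/mL


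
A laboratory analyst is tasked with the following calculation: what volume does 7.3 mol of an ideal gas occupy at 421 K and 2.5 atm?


PV = nRT  (R = 0.08206 L·atm/(mol·K))
V = nRT/P = 7.3×0.08206×421/2.5
= 100.878 L

100.878 L


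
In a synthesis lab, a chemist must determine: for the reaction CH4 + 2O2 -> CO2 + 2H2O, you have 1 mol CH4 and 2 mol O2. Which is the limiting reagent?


Mole ratio available / coefficient:
  CH4: 1/1 = 1.000
  O2: 2/2 = 1.000
Smaller ratio is limiting.

neither (stoichiometric); CH4 and O2 are fully consumed


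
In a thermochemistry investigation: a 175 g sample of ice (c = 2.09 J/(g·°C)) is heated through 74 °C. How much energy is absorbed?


q = mcΔT = 175 × 2.09 × 74
= 27065.50 J

27065.50 J


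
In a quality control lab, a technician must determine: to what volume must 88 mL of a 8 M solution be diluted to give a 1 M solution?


C1V1 = C2V2
8 × 88 = 1 × V2
V2 = 704/1 = 704.0 mL

704.0 mL


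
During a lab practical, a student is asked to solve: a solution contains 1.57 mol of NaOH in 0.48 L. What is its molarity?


M = n/V = 1.57/0.48 = 3.271 mol/L

3.271 M


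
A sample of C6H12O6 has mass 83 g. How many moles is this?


M(C6H12O6) = 180.16 g/mol
n = mass/M = 83/180.16 = 0.4607 mol

0.4607 mol


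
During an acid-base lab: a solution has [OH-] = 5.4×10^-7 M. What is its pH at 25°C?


pOH = -log10([OH-]) = -log10(5.4×10^-7)
= 7 - log10(5.4) = 6.27
pH = 14 - pOH = 14 - 6.27 = 7.73

7.73


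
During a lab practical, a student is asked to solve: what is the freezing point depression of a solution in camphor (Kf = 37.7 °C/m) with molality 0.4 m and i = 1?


ΔTf = Kf × m × i
= 37.7 × 0.4 × 1
= 15.08 °C

15.08 °C


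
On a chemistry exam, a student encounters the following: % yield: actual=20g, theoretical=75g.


% yield = actual/theoretical × 100
= 20/75 × 100
= 26.67%

26.67%


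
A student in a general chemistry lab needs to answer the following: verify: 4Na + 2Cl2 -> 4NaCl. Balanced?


Equation: 4Na + 2Cl2 -> 4NaCl
Check atoms: Cl: 4=4, Na: 4=4
Balanced

Yes, balanced


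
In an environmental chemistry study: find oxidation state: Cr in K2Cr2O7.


2(+1) + 2x + 7(-2) = 0, so x = +6
Oxidation number: +6

+6


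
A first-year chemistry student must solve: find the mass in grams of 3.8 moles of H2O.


M(H2O) = 18.02 g/mol
mass = n × M = 3.8 × 18.02 = 68.48 g

68.48 g


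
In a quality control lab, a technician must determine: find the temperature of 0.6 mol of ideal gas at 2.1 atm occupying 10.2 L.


PV = nRT  (R = 0.08206 L·atm/(mol·K))
T = PV/(nR) = 2.1×10.2/(0.6×0.08206)
= 21.42/0.049236
= 435.05 K

435.05 K


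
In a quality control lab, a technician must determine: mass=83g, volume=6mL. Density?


ρ = mass/volume
= 83/6
= 13.833 g/mL

13.833 g/mL


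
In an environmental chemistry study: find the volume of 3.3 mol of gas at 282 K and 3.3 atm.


PV = nRT  (R = 0.08206 L·atm/(mol·K))
V = nRT/P = 3.3×0.08206×282/3.3
= 23.141 L

23.141 L


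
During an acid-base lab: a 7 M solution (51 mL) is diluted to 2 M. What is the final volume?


C1V1 = C2V2
7 × 51 = 2 × V2
V2 = 357/2 = 178.5 mL

178.5 mL


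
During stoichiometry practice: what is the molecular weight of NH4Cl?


M(NH4Cl) = 1×14.01 + 4×1.008 + 1×35.45
= 14.01 + 4.03 + 35.45
= 53.49 g/mol

53.49 g/mol


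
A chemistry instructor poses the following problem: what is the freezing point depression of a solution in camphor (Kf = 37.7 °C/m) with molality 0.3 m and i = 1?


ΔTf = Kf × m × i
= 37.7 × 0.3 × 1
= 11.31 °C

11.31 °C


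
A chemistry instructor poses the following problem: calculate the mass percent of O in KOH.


M(KOH) = 1×39.1 + 1×16.0 + 1×1.008 = 56.108 g/mol
Mass of O = 1 × 16.0 = 16.00 g/mol
% O = 16.00/56.108 × 100 = 28.52%

28.52%


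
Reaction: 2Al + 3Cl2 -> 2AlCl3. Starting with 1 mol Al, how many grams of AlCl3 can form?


Mole ratio AlCl3:Al = 2:2
n(AlCl3) = 1 × 2/2 = 1.000 mol
mass = 1.000 × 133.33 = 133.33 g

133.33 g


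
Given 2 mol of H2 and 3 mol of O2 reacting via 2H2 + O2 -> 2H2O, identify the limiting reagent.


Mole ratio available / coefficient:
  H2: 2/2 = 1.000
  O2: 3/1 = 3.000
Smaller ratio is limiting.

H2


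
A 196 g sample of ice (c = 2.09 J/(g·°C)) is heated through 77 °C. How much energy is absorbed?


q = mcΔT = 196 × 2.09 × 77
= 31542.28 J

31542.28 J


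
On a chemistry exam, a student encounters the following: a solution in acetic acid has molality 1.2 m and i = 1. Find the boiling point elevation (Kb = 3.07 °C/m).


ΔTb = Kb × m × i
= 3.07 × 1.2 × 1
= 3.684 °C

3.684 °C


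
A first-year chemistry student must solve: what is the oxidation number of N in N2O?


2x + (-2) = 0, so x = +1
Oxidation number: +1

+1


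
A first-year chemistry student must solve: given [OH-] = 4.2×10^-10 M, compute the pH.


pOH = -log10([OH-]) = -log10(4.2×10^-10)
= 10 - log10(4.2) = 9.38
pH = 14 - pOH = 14 - 9.38 = 4.62

4.62


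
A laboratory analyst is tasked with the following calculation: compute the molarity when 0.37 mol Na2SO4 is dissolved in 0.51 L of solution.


M = n/V = 0.37/0.51 = 0.725 mol/L

0.725 M


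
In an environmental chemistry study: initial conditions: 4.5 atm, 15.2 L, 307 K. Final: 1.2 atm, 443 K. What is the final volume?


P1V1/T1 = P2V2/T2
V2 = P1V1T2/(T1P2)
= 4.5×15.2×443/(307×1.2)
= 82.251 L

82.251 L


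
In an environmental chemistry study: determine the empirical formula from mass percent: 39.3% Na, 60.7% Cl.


Assume 100 g sample. Moles of each element:
  Na: 39.3/22.99 = 1.709 mol
  Cl: 60.7/35.45 = 1.712 mol
Divide by smallest (1.709):
  Na: 1.709/1.709 = 1.0
  Cl: 1.712/1.709 = 1.0
Empirical formula: NaCl

NaCl


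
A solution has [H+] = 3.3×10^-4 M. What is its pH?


pH = -log10([H+]) = -log10(3.3×10^-4)
= 4 - log10(3.3)
= 4 - 0.52
= 3.48

3.48


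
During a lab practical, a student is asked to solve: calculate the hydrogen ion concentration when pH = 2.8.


[H+] = 10^(-pH) = 10^(-2.8)
= 1.58×10^-3 M

1.58×10^-3 M


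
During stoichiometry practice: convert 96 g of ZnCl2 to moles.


M(ZnCl2) = 136.28 g/mol
n = mass/M = 96/136.28 = 0.7044 mol

0.7044 mol


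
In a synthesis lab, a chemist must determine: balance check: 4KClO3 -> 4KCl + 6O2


Equation: 4KClO3 -> 4KCl + 6O2
Check atoms: Cl: 4=4, K: 4=4, O: 12=12
Balanced

Yes, balanced


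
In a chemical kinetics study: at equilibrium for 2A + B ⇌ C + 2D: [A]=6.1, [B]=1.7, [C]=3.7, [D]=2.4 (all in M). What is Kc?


Kc = [C][D]^2/([A]^2[B])
= (3.7^1 × 2.4^2)/(6.1^2 × 1.7^1)
= 21.312/63.257
= 0.3369

0.3369


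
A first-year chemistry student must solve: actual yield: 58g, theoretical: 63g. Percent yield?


% yield = actual/theoretical × 100
= 58/63 × 100
= 92.06%

92.06%


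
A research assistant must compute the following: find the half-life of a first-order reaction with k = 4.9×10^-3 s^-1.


t½ = ln2/k = 0.693147/(4.9×10^-3 s^-1)
= 141.5 s

141.5 s


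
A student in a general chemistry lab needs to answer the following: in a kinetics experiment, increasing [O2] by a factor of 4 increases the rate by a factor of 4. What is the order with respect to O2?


rate ∝ [O2]^n
4^n = 4 → n = 1
Order in O2: 1

1


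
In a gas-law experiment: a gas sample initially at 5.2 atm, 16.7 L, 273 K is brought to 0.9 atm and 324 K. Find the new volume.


P1V1/T1 = P2V2/T2
V2 = P1V1T2/(T1P2)
= 5.2×16.7×324/(273×0.9)
= 114.514 L

114.514 L


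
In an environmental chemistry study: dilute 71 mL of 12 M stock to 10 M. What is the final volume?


C1V1 = C2V2
12 × 71 = 10 × V2
V2 = 852/10 = 85.2 mL

85.2 mL


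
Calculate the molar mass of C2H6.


M(C2H6) = 2×12.01 + 6×1.008
= 24.02 + 6.05
= 30.07 g/mol

30.07 g/mol


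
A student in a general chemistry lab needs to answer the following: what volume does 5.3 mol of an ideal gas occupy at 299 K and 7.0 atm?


PV = nRT  (R = 0.08206 L·atm/(mol·K))
V = nRT/P = 5.3×0.08206×299/7.0
= 18.577 L

18.577 L


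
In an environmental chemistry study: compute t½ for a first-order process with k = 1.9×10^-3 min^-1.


t½ = ln2/k = 0.693147/(1.9×10^-3 min^-1)
= 364.8 min

364.8 min


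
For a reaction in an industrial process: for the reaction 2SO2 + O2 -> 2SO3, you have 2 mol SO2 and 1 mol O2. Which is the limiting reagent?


Mole ratio available / coefficient:
  SO2: 2/2 = 1.000
  O2: 1/1 = 1.000
Smaller ratio is limiting.

neither (stoichiometric); SO2 and O2 are fully consumed


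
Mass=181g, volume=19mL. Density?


ρ = mass/volume
= 181/19
= 9.526 g/mL

9.526 g/mL


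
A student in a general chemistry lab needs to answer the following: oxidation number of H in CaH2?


H with a metal (hydride): -1
Oxidation number: -1

-1


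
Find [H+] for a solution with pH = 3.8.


[H+] = 10^(-pH) = 10^(-3.8)
= 1.58×10^-4 M

1.58×10^-4 M


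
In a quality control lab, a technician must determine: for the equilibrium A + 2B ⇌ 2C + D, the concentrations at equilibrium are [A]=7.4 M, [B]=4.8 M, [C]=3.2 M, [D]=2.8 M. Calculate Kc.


Kc = [C]^2[D]/([A][B]^2)
= (3.2^2 × 2.8^1)/(7.4^1 × 4.8^2)
= 28.672/170.496
= 0.1682

0.1682


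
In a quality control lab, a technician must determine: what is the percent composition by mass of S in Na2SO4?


M(Na2SO4) = 2×22.99 + 1×32.07 + 4×16.0 = 142.05 g/mol
Mass of S = 1 × 32.07 = 32.07 g/mol
% S = 32.07/142.05 × 100 = 22.58%

22.58%


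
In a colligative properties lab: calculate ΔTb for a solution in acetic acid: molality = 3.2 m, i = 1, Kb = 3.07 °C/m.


ΔTb = Kb × m × i
= 3.07 × 3.2 × 1
= 9.824 °C

9.824 °C


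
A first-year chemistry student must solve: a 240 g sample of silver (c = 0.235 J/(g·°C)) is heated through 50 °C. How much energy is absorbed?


q = mcΔT = 240 × 0.235 × 50
= 2820.00 J

2820.00 J


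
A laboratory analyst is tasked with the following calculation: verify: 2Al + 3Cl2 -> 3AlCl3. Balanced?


Equation: 2Al + 3Cl2 -> 3AlCl3
Check atoms: Al: 2≠3, Cl: 6≠9
Not balanced

No, not balanced


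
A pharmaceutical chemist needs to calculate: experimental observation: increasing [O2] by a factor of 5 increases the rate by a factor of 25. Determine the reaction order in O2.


rate ∝ [O2]^n
5^n = 25 → n = 2
Order in O2: 2

2


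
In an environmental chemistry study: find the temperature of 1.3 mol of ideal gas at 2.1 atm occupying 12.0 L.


PV = nRT  (R = 0.08206 L·atm/(mol·K))
T = PV/(nR) = 2.1×12.0/(1.3×0.08206)
= 25.20/0.106678
= 236.22 K

236.22 K


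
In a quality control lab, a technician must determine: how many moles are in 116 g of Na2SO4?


M(Na2SO4) = 142.05 g/mol
n = mass/M = 116/142.05 = 0.8166 mol

0.8166 mol


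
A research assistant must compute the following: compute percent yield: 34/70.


% yield = actual/theoretical × 100
= 34/70 × 100
= 48.57%

48.57%


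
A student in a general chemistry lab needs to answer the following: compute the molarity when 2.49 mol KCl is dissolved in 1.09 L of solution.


M = n/V = 2.49/1.09 = 2.284 mol/L

2.284 M


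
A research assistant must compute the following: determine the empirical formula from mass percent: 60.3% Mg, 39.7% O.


Assume 100 g sample. Moles of each element:
  Mg: 60.3/24.31 = 2.48 mol
  O: 39.7/16.0 = 2.481 mol
Divide by smallest (2.48):
  Mg: 2.48/2.48 = 1.0
  O: 2.481/2.48 = 1.0
Empirical formula: MgO

MgO


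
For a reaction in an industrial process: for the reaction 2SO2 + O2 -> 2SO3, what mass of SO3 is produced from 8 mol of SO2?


Mole ratio SO3:SO2 = 2:2
n(SO3) = 8 × 2/2 = 8.000 mol
mass = 8.000 × 80.07 = 640.56 g

640.56 g


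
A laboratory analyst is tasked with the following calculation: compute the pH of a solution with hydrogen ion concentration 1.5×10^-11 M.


pH = -log10([H+]) = -log10(1.5×10^-11)
= 11 - log10(1.5)
= 11 - 0.18
= 10.82

10.82


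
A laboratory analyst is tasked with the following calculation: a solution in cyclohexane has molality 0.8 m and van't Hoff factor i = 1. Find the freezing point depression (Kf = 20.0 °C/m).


ΔTf = Kf × m × i
= 20.0 × 0.8 × 1
= 16.0 °C

16.0 °C


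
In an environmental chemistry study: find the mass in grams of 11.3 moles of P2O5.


M(P2O5) = 141.94 g/mol
mass = n × M = 11.3 × 141.94 = 1603.92 g

1603.92 g


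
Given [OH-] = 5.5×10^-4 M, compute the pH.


pOH = -log10([OH-]) = -log10(5.5×10^-4)
= 4 - log10(5.5) = 3.26
pH = 14 - pOH = 14 - 3.26 = 10.74

10.74


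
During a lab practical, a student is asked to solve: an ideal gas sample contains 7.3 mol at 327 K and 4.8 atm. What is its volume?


PV = nRT  (R = 0.08206 L·atm/(mol·K))
V = nRT/P = 7.3×0.08206×327/4.8
= 40.809 L

40.809 L


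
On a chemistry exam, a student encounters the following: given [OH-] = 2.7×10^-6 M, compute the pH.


pOH = -log10([OH-]) = -log10(2.7×10^-6)
= 6 - log10(2.7) = 5.57
pH = 14 - pOH = 14 - 5.57 = 8.43

8.43


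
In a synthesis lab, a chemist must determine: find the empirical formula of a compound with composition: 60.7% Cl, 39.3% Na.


Assume 100 g sample. Moles of each element:
  Cl: 60.7/35.45 = 1.712 mol
  Na: 39.3/22.99 = 1.709 mol
Divide by smallest (1.709):
  Cl: 1.712/1.709 = 1.0
  Na: 1.709/1.709 = 1.0
Empirical formula: NaCl

NaCl


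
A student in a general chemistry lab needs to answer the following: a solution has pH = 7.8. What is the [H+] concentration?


[H+] = 10^(-pH) = 10^(-7.8)
= 1.58×10^-8 M

1.58×10^-8 M


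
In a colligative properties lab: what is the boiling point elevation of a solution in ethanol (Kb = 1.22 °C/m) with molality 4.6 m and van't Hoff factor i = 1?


ΔTb = Kb × m × i
= 1.22 × 4.6 × 1
= 5.612 °C

5.612 °C


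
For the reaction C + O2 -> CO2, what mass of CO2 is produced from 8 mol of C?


Mole ratio CO2:C = 1:1
n(CO2) = 8 × 1/1 = 8.000 mol
mass = 8.000 × 44.01 = 352.08 g

352.08 g


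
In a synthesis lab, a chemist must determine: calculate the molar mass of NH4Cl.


M(NH4Cl) = 1×14.01 + 4×1.008 + 1×35.45
= 14.01 + 4.03 + 35.45
= 53.49 g/mol

53.49 g/mol


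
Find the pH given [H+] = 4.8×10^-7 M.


pH = -log10([H+]) = -log10(4.8×10^-7)
= 7 - log10(4.8)
= 7 - 0.68
= 6.32

6.32


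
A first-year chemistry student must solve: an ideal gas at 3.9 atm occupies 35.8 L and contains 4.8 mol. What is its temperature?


PV = nRT  (R = 0.08206 L·atm/(mol·K))
T = PV/(nR) = 3.9×35.8/(4.8×0.08206)
= 139.62/0.393888
= 354.47 K

354.47 K


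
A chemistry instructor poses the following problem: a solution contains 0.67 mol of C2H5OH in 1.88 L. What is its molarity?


M = n/V = 0.67/1.88 = 0.356 mol/L

0.356 M


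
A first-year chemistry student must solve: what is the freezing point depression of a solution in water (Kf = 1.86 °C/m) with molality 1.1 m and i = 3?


ΔTf = Kf × m × i
= 1.86 × 1.1 × 3
= 6.138 °C

6.138 °C


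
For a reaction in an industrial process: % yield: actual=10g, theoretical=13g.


% yield = actual/theoretical × 100
= 10/13 × 100
= 76.92%

76.92%


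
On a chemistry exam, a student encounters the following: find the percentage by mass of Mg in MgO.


M(MgO) = 1×24.31 + 1×16.0 = 40.31 g/mol
Mass of Mg = 1 × 24.31 = 24.31 g/mol
% Mg = 24.31/40.31 × 100 = 60.31%

60.31%


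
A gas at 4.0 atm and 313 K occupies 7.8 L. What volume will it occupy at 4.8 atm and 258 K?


P1V1/T1 = P2V2/T2
V2 = P1V1T2/(T1P2)
= 4.0×7.8×258/(313×4.8)
= 5.358 L

5.358 L


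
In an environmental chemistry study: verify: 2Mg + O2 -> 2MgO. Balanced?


Equation: 2Mg + O2 -> 2MgO
Check atoms: Mg: 2=2, O: 2=2
Balanced

Yes, balanced


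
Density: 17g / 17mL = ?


ρ = mass/volume
= 17/17
= 1.0 g/mL

1.0 g/mL


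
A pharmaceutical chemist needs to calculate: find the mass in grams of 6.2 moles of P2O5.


M(P2O5) = 141.94 g/mol
mass = n × M = 6.2 × 141.94 = 880.03 g

880.03 g


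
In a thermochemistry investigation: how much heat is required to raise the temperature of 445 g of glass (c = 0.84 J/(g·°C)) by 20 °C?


q = mcΔT = 445 × 0.84 × 20
= 7476.00 J

7476.00 J


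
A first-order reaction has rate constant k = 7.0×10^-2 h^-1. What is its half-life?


t½ = ln2/k = 0.693147/(7.0×10^-2 h^-1)
= 9.902 h

9.902 h


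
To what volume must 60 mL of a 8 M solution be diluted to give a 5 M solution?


C1V1 = C2V2
8 × 60 = 5 × V2
V2 = 480/5 = 96.0 mL

96.0 mL


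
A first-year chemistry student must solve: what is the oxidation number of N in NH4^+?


x + 4(+1) = +1, so x = -3
Oxidation number: -3

-3


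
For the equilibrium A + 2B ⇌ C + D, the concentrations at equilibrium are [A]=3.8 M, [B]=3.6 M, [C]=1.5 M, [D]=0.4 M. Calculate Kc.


Kc = [C][D]/([A][B]^2)
= (1.5^1 × 0.4^1)/(3.8^1 × 3.6^2)
= 0.6/49.248
= 0.01218

0.01218


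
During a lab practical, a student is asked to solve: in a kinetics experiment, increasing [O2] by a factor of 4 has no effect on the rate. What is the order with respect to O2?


rate ∝ [O2]^n
rate ∝ [O2]^0
Order in O2: 0

0


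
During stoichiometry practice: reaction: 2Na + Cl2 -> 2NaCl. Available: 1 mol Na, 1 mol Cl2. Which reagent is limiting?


Mole ratio available / coefficient:
  Na: 1/2 = 0.500
  Cl2: 1/1 = 1.000
Smaller ratio is limiting.

Na


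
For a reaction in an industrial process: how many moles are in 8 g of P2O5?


M(P2O5) = 141.94 g/mol
n = mass/M = 8/141.94 = 0.0564 mol

0.0564 mol


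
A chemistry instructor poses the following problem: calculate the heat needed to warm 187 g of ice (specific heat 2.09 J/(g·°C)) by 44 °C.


q = mcΔT = 187 × 2.09 × 44
= 17196.52 J

17196.52 J


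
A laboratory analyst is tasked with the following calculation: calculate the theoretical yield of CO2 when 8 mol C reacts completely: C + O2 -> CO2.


Mole ratio CO2:C = 1:1
n(CO2) = 8 × 1/1 = 8.000 mol
mass = 8.000 × 44.01 = 352.08 g

352.08 g


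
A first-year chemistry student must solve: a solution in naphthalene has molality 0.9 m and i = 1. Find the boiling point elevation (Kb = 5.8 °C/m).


ΔTb = Kb × m × i
= 5.8 × 0.9 × 1
= 5.22 °C

5.22 °C


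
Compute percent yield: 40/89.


% yield = actual/theoretical × 100
= 40/89 × 100
= 44.94%

44.94%


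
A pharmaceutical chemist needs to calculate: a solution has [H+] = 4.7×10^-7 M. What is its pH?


pH = -log10([H+]) = -log10(4.7×10^-7)
= 7 - log10(4.7)
= 7 - 0.67
= 6.33

6.33


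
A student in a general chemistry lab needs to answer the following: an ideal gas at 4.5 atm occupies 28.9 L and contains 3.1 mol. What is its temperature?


PV = nRT  (R = 0.08206 L·atm/(mol·K))
T = PV/(nR) = 4.5×28.9/(3.1×0.08206)
= 130.05/0.254386
= 511.23 K

511.23 K


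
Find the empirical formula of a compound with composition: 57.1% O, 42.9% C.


Assume 100 g sample. Moles of each element:
  O: 57.1/16.0 = 3.569 mol
  C: 42.9/12.01 = 3.572 mol
Divide by smallest (3.569):
  O: 3.569/3.569 = 1.0
  C: 3.572/3.569 = 1.0
Empirical formula: CO

CO


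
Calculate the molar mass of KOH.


M(KOH) = 1×39.1 + 1×16.0 + 1×1.008
= 39.1 + 16.0 + 1.01
= 56.11 g/mol

56.11 g/mol


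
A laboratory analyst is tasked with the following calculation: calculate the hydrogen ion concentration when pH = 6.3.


[H+] = 10^(-pH) = 10^(-6.3)
= 5.01×10^-7 M

5.01×10^-7 M


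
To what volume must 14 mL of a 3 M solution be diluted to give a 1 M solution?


C1V1 = C2V2
3 × 14 = 1 × V2
V2 = 42/1 = 42.0 mL

42.0 mL


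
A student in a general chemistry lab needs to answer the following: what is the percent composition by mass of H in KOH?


M(KOH) = 1×39.1 + 1×16.0 + 1×1.008 = 56.108 g/mol
Mass of H = 1 × 1.008 = 1.008 g/mol
% H = 1.008/56.108 × 100 = 1.80%

1.80%


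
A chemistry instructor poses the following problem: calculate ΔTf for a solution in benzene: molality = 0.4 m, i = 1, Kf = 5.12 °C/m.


ΔTf = Kf × m × i
= 5.12 × 0.4 × 1
= 2.048 °C

2.048 °C


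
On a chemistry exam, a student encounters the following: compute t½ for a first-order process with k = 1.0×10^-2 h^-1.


t½ = ln2/k = 0.693147/(1.0×10^-2 h^-1)
= 69.31 h

69.31 h


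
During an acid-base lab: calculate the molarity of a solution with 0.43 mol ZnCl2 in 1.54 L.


M = n/V = 0.43/1.54 = 0.279 mol/L

0.279 M


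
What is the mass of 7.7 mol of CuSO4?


M(CuSO4) = 159.62 g/mol
mass = n × M = 7.7 × 159.62 = 1229.07 g

1229.07 g


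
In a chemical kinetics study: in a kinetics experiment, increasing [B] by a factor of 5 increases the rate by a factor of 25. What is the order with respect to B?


rate ∝ [B]^n
5^n = 25 → n = 2
Order in B: 2

2


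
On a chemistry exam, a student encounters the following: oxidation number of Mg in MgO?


Group 2 metal: +2
Oxidation number: +2

+2


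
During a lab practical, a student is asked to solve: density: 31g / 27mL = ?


ρ = mass/volume
= 31/27
= 1.148 g/mL

1.148 g/mL


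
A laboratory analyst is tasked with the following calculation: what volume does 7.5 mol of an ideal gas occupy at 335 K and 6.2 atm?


PV = nRT  (R = 0.08206 L·atm/(mol·K))
V = nRT/P = 7.5×0.08206×335/6.2
= 33.254 L

33.254 L


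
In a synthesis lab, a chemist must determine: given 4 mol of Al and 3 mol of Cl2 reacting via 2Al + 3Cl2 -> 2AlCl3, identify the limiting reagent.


Mole ratio available / coefficient:
  Al: 4/2 = 2.000
  Cl2: 3/3 = 1.000
Smaller ratio is limiting.

Cl2


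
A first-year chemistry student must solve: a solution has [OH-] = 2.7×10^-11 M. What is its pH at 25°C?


pOH = -log10([OH-]) = -log10(2.7×10^-11)
= 11 - log10(2.7) = 10.57
pH = 14 - pOH = 14 - 10.57 = 3.43

3.43


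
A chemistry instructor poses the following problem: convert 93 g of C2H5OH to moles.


M(C2H5OH) = 46.07 g/mol
n = mass/M = 93/46.07 = 2.0187 mol

2.0187 mol


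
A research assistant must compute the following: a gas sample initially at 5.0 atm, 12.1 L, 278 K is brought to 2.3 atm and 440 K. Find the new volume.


P1V1/T1 = P2V2/T2
V2 = P1V1T2/(T1P2)
= 5.0×12.1×440/(278×2.3)
= 41.633 L

41.633 L


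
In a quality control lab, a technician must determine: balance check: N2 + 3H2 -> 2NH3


Equation: N2 + 3H2 -> 2NH3
Check atoms: H: 6=6, N: 2=2
Balanced

Yes, balanced


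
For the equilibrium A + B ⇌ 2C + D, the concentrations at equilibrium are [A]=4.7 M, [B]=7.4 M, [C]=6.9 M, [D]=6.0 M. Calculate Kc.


Kc = [C]^2[D]/([A][B])
= (6.9^2 × 6.0^1)/(4.7^1 × 7.4^1)
= 285.66/34.78
= 8.213

8.213


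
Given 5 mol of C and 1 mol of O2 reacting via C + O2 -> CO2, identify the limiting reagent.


Mole ratio available / coefficient:
  C: 5/1 = 5.000
  O2: 1/1 = 1.000
Smaller ratio is limiting.

O2


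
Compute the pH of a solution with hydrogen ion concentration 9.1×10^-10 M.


pH = -log10([H+]) = -log10(9.1×10^-10)
= 10 - log10(9.1)
= 10 - 0.96
= 9.04

9.04


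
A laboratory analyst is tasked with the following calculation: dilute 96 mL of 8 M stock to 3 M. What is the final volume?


C1V1 = C2V2
8 × 96 = 3 × V2
V2 = 768/3 = 256.0 mL

256.0 mL


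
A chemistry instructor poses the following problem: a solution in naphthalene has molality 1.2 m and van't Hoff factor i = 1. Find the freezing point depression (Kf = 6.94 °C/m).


ΔTf = Kf × m × i
= 6.94 × 1.2 × 1
= 8.328 °C

8.328 °C


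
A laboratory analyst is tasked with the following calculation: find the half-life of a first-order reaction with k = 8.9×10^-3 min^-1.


t½ = ln2/k = 0.693147/(8.9×10^-3 min^-1)
= 77.88 min

77.88 min


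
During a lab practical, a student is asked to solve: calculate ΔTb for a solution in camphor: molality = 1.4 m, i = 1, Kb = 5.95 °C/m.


ΔTb = Kb × m × i
= 5.95 × 1.4 × 1
= 8.33 °C

8.33 °C


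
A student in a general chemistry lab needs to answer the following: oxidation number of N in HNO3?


(+1) + x + 3(-2) = 0, so x = +5
Oxidation number: +5

+5


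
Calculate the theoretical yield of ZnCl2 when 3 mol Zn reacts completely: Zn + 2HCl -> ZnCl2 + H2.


Mole ratio ZnCl2:Zn = 1:1
n(ZnCl2) = 3 × 1/1 = 3.000 mol
mass = 3.000 × 136.28 = 408.84 g

408.84 g


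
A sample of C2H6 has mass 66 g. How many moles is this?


M(C2H6) = 30.07 g/mol
n = mass/M = 66/30.07 = 2.1949 mol

2.1949 mol


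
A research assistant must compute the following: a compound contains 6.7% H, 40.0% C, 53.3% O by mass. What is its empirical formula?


Assume 100 g sample. Moles of each element:
  H: 6.7/1.008 = 6.647 mol
  C: 40.0/12.01 = 3.331 mol
  O: 53.3/16.0 = 3.331 mol
Divide by smallest (3.331):
  H: 6.647/3.331 = 2.0
  C: 3.331/3.331 = 1.0
  O: 3.331/3.331 = 1.0
Empirical formula: CH2O

CH2O


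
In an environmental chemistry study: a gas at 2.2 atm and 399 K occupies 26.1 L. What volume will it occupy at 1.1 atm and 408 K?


P1V1/T1 = P2V2/T2
V2 = P1V1T2/(T1P2)
= 2.2×26.1×408/(399×1.1)
= 53.377 L

53.377 L


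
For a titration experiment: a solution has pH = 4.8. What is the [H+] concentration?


[H+] = 10^(-pH) = 10^(-4.8)
= 1.58×10^-5 M

1.58×10^-5 M


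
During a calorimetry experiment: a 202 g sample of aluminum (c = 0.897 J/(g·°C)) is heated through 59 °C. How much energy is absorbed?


q = mcΔT = 202 × 0.897 × 59
= 10690.45 J

10690.45 J


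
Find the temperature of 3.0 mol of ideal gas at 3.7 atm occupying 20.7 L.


PV = nRT  (R = 0.08206 L·atm/(mol·K))
T = PV/(nR) = 3.7×20.7/(3.0×0.08206)
= 76.59/0.246180
= 311.11 K

311.11 K
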